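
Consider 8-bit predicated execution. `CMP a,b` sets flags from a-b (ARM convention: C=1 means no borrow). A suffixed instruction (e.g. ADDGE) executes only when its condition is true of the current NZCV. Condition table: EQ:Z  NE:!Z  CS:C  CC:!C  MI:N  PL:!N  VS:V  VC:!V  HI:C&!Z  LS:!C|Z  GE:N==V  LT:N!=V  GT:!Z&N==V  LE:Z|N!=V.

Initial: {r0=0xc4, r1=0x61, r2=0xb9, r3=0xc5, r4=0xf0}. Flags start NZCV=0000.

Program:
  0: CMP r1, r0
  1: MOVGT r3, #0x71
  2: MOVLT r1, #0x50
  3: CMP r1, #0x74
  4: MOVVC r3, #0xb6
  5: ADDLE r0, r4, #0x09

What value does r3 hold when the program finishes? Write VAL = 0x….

0: ✓ CMP  NZCV=1001
1: ✓ MOVGT  r3←0x71
2: · MOVLT
3: ✓ CMP  NZCV=1000
4: ✓ MOVVC  r3←0xb6
5: ✓ ADDLE  r0←0xf9

VAL = 0xb6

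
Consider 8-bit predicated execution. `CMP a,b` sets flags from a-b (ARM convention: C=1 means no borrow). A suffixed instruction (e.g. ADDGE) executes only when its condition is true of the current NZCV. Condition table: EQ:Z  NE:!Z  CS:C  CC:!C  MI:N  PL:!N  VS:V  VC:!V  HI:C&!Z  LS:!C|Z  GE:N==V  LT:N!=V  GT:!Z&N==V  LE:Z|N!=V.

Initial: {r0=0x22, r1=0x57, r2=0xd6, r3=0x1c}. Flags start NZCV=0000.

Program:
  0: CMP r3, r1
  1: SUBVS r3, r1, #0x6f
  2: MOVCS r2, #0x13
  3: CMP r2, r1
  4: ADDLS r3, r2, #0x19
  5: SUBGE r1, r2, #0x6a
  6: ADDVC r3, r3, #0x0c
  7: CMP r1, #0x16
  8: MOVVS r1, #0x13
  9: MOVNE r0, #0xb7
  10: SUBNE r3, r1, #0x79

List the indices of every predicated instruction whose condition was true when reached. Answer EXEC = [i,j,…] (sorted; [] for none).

EXEC = [9,10]

[0] flags=1000 → (cmp)
[1] flags=1000 VS?F → skip
[2] flags=1000 CS?F → skip
[3] flags=0011 → (cmp)
[4] flags=0011 LS?F → skip
[5] flags=0011 GE?F → skip
[6] flags=0011 VC?F → skip
[7] flags=0010 → (cmp)
[8] flags=0010 VS?F → skip
[9] flags=0010 NE?T → r0=0xb7
[10] flags=0010 NE?T → r3=0xde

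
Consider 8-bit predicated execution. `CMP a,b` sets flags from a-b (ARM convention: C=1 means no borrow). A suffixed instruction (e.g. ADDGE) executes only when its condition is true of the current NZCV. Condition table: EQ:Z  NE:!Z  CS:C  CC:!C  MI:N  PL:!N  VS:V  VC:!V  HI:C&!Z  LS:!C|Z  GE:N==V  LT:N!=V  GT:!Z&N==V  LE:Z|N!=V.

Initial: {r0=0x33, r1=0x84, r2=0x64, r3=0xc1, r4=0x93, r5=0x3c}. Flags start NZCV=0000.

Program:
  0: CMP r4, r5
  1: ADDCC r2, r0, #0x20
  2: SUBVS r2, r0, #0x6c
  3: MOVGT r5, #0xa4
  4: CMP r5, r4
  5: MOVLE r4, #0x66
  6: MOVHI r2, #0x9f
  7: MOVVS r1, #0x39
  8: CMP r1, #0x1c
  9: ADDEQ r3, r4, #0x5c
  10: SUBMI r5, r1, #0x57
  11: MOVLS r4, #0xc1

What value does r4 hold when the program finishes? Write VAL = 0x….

VAL = 0x93

[0] flags=0011 → (cmp)
[1] flags=0011 CC?F → skip
[2] flags=0011 VS?T → r2=0xc7
[3] flags=0011 GT?F → skip
[4] flags=1001 → (cmp)
[5] flags=1001 LE?F → skip
[6] flags=1001 HI?F → skip
[7] flags=1001 VS?T → r1=0x39
[8] flags=0010 → (cmp)
[9] flags=0010 EQ?F → skip
[10] flags=0010 MI?F → skip
[11] flags=0010 LS?F → skip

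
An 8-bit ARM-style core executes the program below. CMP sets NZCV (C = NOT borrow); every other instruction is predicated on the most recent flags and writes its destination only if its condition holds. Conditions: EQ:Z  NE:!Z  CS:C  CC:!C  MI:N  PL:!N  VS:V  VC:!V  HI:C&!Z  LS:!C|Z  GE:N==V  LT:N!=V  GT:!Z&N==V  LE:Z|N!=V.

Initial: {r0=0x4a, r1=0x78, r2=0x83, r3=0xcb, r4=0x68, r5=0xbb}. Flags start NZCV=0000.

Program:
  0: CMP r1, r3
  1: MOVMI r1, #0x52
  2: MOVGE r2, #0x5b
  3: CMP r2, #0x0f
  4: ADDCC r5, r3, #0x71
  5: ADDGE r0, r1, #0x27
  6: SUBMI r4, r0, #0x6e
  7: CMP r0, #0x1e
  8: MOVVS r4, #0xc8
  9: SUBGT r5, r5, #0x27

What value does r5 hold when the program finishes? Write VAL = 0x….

VAL = 0x94

0: ✓ CMP  NZCV=1001
1: ✓ MOVMI  r1←0x52
2: ✓ MOVGE  r2←0x5b
3: ✓ CMP  NZCV=0010
4: · ADDCC
5: ✓ ADDGE  r0←0x79
6: · SUBMI
7: ✓ CMP  NZCV=0010
8: · MOVVS
9: ✓ SUBGT  r5←0x94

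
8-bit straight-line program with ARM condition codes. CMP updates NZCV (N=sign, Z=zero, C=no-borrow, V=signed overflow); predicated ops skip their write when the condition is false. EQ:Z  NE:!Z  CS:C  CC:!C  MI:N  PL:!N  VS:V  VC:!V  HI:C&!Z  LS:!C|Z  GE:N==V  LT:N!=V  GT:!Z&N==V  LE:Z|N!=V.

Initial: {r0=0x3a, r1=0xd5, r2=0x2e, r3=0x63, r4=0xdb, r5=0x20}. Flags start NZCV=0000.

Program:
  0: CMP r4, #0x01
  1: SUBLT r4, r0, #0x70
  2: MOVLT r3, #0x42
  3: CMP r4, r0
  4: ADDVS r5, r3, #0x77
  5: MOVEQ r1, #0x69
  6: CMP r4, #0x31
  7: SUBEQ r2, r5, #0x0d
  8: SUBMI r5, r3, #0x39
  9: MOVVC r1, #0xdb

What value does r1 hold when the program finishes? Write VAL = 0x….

0: ✓ CMP  NZCV=1010
1: ✓ SUBLT  r4←0xca
2: ✓ MOVLT  r3←0x42
3: ✓ CMP  NZCV=1010
4: · ADDVS
5: · MOVEQ
6: ✓ CMP  NZCV=1010
7: · SUBEQ
8: ✓ SUBMI  r5←0x09
9: ✓ MOVVC  r1←0xdb

VAL = 0xdb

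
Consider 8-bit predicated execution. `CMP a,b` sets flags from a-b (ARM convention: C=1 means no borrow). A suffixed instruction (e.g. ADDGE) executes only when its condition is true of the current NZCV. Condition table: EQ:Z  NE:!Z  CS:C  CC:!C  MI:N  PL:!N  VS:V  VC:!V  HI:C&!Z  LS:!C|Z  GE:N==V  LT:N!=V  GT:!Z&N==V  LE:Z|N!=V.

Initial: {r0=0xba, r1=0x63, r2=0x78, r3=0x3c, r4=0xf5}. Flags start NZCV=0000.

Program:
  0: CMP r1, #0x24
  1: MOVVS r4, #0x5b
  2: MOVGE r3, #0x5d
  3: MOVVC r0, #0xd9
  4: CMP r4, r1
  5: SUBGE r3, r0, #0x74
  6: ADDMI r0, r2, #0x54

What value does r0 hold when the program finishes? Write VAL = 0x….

VAL = 0xcc

[0] flags=0010 → (cmp)
[1] flags=0010 VS?F → skip
[2] flags=0010 GE?T → r3=0x5d
[3] flags=0010 VC?T → r0=0xd9
[4] flags=1010 → (cmp)
[5] flags=1010 GE?F → skip
[6] flags=1010 MI?T → r0=0xcc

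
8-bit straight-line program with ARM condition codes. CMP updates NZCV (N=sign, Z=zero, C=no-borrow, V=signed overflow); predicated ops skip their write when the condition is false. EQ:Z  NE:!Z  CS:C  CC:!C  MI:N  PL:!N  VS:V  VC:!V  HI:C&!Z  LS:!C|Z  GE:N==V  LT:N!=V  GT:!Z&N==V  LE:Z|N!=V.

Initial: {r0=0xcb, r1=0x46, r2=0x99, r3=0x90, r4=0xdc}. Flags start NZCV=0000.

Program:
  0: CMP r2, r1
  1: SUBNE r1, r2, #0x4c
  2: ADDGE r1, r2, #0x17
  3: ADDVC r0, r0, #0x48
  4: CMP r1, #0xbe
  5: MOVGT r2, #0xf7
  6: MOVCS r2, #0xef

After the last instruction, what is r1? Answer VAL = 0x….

VAL = 0x4d

[0] flags=0011 → (cmp)
[1] flags=0011 NE?T → r1=0x4d
[2] flags=0011 GE?F → skip
[3] flags=0011 VC?F → skip
[4] flags=1001 → (cmp)
[5] flags=1001 GT?T → r2=0xf7
[6] flags=1001 CS?F → skip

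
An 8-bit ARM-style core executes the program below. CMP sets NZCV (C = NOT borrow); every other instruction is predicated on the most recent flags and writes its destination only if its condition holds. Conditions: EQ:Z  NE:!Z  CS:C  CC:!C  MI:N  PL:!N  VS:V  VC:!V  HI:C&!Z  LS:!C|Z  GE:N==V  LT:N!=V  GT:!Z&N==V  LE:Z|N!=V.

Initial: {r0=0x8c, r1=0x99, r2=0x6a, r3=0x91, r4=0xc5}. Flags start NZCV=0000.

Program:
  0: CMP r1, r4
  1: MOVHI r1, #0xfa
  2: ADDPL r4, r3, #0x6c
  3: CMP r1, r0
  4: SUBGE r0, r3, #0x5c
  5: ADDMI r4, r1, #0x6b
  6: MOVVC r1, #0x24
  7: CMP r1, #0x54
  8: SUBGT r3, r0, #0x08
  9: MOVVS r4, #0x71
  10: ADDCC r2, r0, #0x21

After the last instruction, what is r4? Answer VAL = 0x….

[0] flags=1000 → (cmp)
[1] flags=1000 HI?F → skip
[2] flags=1000 PL?F → skip
[3] flags=0010 → (cmp)
[4] flags=0010 GE?T → r0=0x35
[5] flags=0010 MI?F → skip
[6] flags=0010 VC?T → r1=0x24
[7] flags=1000 → (cmp)
[8] flags=1000 GT?F → skip
[9] flags=1000 VS?F → skip
[10] flags=1000 CC?T → r2=0x56

VAL = 0xc5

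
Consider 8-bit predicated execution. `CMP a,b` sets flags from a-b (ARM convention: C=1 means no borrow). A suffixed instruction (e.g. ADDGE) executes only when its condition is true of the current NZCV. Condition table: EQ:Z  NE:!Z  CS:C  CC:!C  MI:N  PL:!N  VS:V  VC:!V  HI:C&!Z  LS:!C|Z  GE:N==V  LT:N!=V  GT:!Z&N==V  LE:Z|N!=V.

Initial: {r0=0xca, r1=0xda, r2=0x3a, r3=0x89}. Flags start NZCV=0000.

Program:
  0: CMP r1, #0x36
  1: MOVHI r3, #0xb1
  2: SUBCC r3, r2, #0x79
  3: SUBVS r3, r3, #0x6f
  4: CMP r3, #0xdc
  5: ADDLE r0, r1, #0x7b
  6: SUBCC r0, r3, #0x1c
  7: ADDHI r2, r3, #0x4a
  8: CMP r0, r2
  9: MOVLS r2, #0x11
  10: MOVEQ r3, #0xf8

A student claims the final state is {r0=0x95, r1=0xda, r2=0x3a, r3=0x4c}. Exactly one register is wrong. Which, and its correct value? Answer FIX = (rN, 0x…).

FIX = (r3, 0xb1)

0: ✓ CMP  NZCV=1010
1: ✓ MOVHI  r3←0xb1
2: · SUBCC
3: · SUBVS
4: ✓ CMP  NZCV=1000
5: ✓ ADDLE  r0←0x55
6: ✓ SUBCC  r0←0x95
7: · ADDHI
8: ✓ CMP  NZCV=0011
9: · MOVLS
10: · MOVEQ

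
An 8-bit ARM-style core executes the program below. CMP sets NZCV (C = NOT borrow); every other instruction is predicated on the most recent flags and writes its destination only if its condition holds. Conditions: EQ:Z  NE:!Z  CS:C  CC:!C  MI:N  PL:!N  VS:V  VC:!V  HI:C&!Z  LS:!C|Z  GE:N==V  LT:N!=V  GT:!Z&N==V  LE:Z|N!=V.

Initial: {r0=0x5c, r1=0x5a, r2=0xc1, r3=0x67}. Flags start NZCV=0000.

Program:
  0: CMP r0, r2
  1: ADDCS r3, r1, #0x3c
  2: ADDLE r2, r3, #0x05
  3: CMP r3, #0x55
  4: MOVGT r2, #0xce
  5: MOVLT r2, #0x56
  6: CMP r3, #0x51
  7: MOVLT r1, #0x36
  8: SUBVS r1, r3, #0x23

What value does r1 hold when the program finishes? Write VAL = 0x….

0: ✓ CMP  NZCV=1001
1: · ADDCS
2: · ADDLE
3: ✓ CMP  NZCV=0010
4: ✓ MOVGT  r2←0xce
5: · MOVLT
6: ✓ CMP  NZCV=0010
7: · MOVLT
8: · SUBVS

VAL = 0x5a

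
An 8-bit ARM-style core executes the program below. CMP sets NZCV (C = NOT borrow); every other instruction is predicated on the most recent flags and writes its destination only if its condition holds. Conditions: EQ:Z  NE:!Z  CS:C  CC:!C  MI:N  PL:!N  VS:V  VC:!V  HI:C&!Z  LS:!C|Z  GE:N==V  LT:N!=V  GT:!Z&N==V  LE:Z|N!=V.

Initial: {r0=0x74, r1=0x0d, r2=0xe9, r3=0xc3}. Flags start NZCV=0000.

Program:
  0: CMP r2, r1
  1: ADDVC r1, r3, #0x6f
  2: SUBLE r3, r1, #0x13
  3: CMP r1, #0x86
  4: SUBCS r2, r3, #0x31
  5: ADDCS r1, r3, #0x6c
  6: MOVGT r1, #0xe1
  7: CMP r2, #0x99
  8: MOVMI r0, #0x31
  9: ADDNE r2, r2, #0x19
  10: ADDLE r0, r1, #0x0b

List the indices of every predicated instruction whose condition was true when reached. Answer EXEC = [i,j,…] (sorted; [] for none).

EXEC = [1,2,6,9]

0: ✓ CMP  NZCV=1010
1: ✓ ADDVC  r1←0x32
2: ✓ SUBLE  r3←0x1f
3: ✓ CMP  NZCV=1001
4: · SUBCS
5: · ADDCS
6: ✓ MOVGT  r1←0xe1
7: ✓ CMP  NZCV=0010
8: · MOVMI
9: ✓ ADDNE  r2←0x02
10: · ADDLE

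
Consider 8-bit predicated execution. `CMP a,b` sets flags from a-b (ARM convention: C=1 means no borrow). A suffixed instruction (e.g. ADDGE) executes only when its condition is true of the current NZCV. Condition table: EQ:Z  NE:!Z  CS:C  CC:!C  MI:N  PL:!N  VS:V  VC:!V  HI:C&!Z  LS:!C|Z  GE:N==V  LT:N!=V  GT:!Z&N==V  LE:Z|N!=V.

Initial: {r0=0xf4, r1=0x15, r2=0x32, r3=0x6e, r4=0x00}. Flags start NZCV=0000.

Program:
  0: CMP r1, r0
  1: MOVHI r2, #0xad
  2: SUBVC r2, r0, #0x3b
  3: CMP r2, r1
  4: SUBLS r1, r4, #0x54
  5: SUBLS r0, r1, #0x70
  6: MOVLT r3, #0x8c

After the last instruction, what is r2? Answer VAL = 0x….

VAL = 0xb9

0: ✓ CMP  NZCV=0000
1: · MOVHI
2: ✓ SUBVC  r2←0xb9
3: ✓ CMP  NZCV=1010
4: · SUBLS
5: · SUBLS
6: ✓ MOVLT  r3←0x8c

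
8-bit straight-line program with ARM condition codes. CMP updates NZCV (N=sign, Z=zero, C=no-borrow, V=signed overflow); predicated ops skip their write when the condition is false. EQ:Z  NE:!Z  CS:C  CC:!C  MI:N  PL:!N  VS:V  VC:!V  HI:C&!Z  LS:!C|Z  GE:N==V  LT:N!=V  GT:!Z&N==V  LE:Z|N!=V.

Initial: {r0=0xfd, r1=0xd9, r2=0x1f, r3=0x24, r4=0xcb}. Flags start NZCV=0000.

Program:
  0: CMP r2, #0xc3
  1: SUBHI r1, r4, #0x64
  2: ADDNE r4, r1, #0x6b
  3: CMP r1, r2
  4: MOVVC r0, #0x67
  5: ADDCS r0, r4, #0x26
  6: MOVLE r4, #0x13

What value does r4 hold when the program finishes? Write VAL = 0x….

VAL = 0x13

[0] flags=0000 → (cmp)
[1] flags=0000 HI?F → skip
[2] flags=0000 NE?T → r4=0x44
[3] flags=1010 → (cmp)
[4] flags=1010 VC?T → r0=0x67
[5] flags=1010 CS?T → r0=0x6a
[6] flags=1010 LE?T → r4=0x13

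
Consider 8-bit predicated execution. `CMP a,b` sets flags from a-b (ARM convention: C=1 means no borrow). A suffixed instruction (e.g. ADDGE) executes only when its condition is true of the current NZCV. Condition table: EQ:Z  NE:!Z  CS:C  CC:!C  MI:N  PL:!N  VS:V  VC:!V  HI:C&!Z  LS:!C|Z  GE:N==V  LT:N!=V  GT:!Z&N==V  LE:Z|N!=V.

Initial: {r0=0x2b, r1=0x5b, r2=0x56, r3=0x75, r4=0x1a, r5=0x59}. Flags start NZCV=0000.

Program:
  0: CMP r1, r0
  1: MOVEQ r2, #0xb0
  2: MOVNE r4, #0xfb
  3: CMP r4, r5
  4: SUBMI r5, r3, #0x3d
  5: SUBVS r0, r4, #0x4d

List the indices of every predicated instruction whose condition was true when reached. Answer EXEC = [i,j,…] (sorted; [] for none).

EXEC = [2,4]

[0] flags=0010 → (cmp)
[1] flags=0010 EQ?F → skip
[2] flags=0010 NE?T → r4=0xfb
[3] flags=1010 → (cmp)
[4] flags=1010 MI?T → r5=0x38
[5] flags=1010 VS?F → skip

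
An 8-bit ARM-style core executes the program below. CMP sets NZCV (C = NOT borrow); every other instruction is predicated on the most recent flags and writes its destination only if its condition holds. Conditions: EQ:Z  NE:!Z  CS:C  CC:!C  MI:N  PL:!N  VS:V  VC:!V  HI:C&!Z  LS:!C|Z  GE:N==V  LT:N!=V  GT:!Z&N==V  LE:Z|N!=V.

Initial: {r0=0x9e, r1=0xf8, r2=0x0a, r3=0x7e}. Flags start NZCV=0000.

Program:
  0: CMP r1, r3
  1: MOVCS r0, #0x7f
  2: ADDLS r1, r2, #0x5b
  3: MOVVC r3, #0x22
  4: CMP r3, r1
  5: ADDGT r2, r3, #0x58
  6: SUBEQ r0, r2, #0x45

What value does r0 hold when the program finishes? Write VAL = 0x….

0: ✓ CMP  NZCV=0011
1: ✓ MOVCS  r0←0x7f
2: · ADDLS
3: · MOVVC
4: ✓ CMP  NZCV=1001
5: ✓ ADDGT  r2←0xd6
6: · SUBEQ

VAL = 0x7f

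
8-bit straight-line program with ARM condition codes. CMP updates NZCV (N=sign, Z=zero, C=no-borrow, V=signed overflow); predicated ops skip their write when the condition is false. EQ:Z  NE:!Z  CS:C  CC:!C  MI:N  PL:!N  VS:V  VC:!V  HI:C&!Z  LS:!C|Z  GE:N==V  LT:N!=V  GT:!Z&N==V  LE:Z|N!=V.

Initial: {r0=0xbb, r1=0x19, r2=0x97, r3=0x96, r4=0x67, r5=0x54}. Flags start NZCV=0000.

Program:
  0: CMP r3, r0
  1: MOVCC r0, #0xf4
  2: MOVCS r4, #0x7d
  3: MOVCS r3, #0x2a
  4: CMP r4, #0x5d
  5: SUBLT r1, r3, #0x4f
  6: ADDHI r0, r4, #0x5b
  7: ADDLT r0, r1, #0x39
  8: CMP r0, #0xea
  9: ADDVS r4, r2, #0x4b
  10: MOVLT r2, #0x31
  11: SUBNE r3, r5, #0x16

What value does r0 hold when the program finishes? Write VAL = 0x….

[0] flags=1000 → (cmp)
[1] flags=1000 CC?T → r0=0xf4
[2] flags=1000 CS?F → skip
[3] flags=1000 CS?F → skip
[4] flags=0010 → (cmp)
[5] flags=0010 LT?F → skip
[6] flags=0010 HI?T → r0=0xc2
[7] flags=0010 LT?F → skip
[8] flags=1000 → (cmp)
[9] flags=1000 VS?F → skip
[10] flags=1000 LT?T → r2=0x31
[11] flags=1000 NE?T → r3=0x3e

VAL = 0xc2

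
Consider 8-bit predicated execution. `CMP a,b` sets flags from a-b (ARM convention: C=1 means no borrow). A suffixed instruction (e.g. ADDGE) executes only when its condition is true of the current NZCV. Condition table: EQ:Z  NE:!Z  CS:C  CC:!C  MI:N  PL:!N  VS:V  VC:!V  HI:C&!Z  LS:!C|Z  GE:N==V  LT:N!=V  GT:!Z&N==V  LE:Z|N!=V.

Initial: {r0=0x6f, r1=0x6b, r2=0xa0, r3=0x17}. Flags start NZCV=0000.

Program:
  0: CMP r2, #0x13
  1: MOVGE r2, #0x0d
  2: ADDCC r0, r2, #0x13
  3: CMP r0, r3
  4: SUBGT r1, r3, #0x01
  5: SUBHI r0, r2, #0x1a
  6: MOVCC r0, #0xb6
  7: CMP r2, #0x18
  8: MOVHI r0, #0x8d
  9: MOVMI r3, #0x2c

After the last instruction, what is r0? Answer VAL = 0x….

VAL = 0x8d

0: ✓ CMP  NZCV=1010
1: · MOVGE
2: · ADDCC
3: ✓ CMP  NZCV=0010
4: ✓ SUBGT  r1←0x16
5: ✓ SUBHI  r0←0x86
6: · MOVCC
7: ✓ CMP  NZCV=1010
8: ✓ MOVHI  r0←0x8d
9: ✓ MOVMI  r3←0x2c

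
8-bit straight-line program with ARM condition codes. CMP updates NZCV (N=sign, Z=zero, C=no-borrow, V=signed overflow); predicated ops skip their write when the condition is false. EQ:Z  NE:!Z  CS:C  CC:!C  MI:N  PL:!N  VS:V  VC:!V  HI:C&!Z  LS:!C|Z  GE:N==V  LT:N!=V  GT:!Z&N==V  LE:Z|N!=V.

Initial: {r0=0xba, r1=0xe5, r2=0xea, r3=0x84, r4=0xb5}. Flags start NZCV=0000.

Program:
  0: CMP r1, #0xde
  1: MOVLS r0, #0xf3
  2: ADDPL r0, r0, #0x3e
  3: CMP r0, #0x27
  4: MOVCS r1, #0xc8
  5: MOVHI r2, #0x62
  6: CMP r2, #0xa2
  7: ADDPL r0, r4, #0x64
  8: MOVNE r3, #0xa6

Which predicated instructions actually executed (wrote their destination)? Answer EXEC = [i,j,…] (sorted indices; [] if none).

0: ✓ CMP  NZCV=0010
1: · MOVLS
2: ✓ ADDPL  r0←0xf8
3: ✓ CMP  NZCV=1010
4: ✓ MOVCS  r1←0xc8
5: ✓ MOVHI  r2←0x62
6: ✓ CMP  NZCV=1001
7: · ADDPL
8: ✓ MOVNE  r3←0xa6

EXEC = [2,4,5,8]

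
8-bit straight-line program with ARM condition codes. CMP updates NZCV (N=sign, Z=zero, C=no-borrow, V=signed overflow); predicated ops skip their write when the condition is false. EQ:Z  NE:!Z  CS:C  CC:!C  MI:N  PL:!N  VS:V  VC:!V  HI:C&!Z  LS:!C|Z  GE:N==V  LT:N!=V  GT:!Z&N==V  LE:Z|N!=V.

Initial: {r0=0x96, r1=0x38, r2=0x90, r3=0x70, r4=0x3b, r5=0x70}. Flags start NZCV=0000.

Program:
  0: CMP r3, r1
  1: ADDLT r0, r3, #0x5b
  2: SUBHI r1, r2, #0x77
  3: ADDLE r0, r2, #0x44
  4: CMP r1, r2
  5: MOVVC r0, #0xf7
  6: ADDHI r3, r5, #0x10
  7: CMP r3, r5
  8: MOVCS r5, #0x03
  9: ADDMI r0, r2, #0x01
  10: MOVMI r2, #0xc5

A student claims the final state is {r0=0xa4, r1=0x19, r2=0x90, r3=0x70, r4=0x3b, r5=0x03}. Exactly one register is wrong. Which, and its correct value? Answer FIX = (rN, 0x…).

0: ✓ CMP  NZCV=0010
1: · ADDLT
2: ✓ SUBHI  r1←0x19
3: · ADDLE
4: ✓ CMP  NZCV=1001
5: · MOVVC
6: · ADDHI
7: ✓ CMP  NZCV=0110
8: ✓ MOVCS  r5←0x03
9: · ADDMI
10: · MOVMI

FIX = (r0, 0x96)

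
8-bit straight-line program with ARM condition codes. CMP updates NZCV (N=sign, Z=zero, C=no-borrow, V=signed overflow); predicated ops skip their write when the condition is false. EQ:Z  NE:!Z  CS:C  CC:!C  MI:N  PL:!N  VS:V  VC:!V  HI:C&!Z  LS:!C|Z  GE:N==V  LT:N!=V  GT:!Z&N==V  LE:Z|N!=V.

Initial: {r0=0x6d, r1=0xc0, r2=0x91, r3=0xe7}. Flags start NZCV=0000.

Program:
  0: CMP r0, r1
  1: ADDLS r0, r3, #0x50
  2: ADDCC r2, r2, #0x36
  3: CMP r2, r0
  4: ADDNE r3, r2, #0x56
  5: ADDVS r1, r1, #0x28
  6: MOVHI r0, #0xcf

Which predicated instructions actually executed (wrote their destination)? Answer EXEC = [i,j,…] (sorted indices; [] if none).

0: ✓ CMP  NZCV=1001
1: ✓ ADDLS  r0←0x37
2: ✓ ADDCC  r2←0xc7
3: ✓ CMP  NZCV=1010
4: ✓ ADDNE  r3←0x1d
5: · ADDVS
6: ✓ MOVHI  r0←0xcf

EXEC = [1,2,4,6]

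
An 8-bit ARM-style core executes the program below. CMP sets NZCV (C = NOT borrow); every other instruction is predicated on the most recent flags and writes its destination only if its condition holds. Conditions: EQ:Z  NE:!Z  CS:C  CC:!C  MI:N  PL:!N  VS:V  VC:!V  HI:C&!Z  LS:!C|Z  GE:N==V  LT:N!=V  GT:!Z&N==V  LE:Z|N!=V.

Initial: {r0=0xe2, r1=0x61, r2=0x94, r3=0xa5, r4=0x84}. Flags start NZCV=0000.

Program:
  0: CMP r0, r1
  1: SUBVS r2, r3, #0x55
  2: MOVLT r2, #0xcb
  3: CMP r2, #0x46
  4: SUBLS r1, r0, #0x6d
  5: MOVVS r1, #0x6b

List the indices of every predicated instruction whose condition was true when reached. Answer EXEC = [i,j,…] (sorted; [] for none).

[0] flags=1010 → (cmp)
[1] flags=1010 VS?F → skip
[2] flags=1010 LT?T → r2=0xcb
[3] flags=1010 → (cmp)
[4] flags=1010 LS?F → skip
[5] flags=1010 VS?F → skip

EXEC = [2]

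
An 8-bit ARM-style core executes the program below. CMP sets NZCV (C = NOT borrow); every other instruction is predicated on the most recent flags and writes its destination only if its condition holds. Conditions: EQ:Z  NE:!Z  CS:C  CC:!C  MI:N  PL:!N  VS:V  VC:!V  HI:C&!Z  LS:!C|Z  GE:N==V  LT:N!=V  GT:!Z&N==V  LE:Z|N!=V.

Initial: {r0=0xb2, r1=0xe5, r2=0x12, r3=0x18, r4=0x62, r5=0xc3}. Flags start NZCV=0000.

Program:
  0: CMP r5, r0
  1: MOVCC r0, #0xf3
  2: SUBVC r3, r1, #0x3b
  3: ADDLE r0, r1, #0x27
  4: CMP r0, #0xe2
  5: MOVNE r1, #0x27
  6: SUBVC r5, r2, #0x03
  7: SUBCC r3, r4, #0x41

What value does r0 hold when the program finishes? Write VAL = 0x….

VAL = 0xb2

[0] flags=0010 → (cmp)
[1] flags=0010 CC?F → skip
[2] flags=0010 VC?T → r3=0xaa
[3] flags=0010 LE?F → skip
[4] flags=1000 → (cmp)
[5] flags=1000 NE?T → r1=0x27
[6] flags=1000 VC?T → r5=0x0f
[7] flags=1000 CC?T → r3=0x21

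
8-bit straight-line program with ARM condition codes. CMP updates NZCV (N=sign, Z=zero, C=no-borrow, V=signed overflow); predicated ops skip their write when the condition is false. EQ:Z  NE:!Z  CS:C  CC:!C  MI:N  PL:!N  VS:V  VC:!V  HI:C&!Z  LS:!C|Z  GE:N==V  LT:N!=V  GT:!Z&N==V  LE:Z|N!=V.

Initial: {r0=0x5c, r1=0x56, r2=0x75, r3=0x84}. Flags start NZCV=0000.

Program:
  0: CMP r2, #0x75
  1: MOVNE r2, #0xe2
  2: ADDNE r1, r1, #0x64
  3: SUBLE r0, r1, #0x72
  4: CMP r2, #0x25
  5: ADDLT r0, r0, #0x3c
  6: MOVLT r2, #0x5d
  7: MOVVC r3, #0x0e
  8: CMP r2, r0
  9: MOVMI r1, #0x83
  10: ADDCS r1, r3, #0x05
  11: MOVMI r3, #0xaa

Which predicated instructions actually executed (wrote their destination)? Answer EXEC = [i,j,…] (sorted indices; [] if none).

EXEC = [3,7,9,11]

[0] flags=0110 → (cmp)
[1] flags=0110 NE?F → skip
[2] flags=0110 NE?F → skip
[3] flags=0110 LE?T → r0=0xe4
[4] flags=0010 → (cmp)
[5] flags=0010 LT?F → skip
[6] flags=0010 LT?F → skip
[7] flags=0010 VC?T → r3=0x0e
[8] flags=1001 → (cmp)
[9] flags=1001 MI?T → r1=0x83
[10] flags=1001 CS?F → skip
[11] flags=1001 MI?T → r3=0xaa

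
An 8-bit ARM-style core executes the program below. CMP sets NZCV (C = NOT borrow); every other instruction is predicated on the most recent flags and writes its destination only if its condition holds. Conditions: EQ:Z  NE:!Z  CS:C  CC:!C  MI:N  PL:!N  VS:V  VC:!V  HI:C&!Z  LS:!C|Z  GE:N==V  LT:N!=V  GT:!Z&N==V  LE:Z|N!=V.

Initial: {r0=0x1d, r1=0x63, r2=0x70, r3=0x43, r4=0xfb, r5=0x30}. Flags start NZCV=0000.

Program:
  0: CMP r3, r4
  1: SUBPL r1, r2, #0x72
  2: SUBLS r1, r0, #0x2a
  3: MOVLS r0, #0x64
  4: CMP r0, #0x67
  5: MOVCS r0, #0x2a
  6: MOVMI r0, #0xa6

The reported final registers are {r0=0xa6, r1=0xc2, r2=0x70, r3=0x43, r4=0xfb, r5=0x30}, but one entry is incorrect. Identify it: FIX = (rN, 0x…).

FIX = (r1, 0xf3)

[0] flags=0000 → (cmp)
[1] flags=0000 PL?T → r1=0xfe
[2] flags=0000 LS?T → r1=0xf3
[3] flags=0000 LS?T → r0=0x64
[4] flags=1000 → (cmp)
[5] flags=1000 CS?F → skip
[6] flags=1000 MI?T → r0=0xa6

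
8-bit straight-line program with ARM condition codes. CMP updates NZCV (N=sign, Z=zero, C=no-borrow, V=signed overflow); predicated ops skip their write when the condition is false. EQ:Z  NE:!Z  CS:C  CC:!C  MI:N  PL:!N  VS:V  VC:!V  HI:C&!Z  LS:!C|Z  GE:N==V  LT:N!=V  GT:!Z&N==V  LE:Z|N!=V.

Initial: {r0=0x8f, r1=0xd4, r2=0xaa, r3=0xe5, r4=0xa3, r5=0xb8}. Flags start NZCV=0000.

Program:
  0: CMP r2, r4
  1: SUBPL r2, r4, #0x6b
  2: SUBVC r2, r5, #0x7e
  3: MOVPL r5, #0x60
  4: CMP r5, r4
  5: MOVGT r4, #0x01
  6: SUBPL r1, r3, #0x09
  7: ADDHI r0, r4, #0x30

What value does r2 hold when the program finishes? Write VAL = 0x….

[0] flags=0010 → (cmp)
[1] flags=0010 PL?T → r2=0x38
[2] flags=0010 VC?T → r2=0x3a
[3] flags=0010 PL?T → r5=0x60
[4] flags=1001 → (cmp)
[5] flags=1001 GT?T → r4=0x01
[6] flags=1001 PL?F → skip
[7] flags=1001 HI?F → skip

VAL = 0x3a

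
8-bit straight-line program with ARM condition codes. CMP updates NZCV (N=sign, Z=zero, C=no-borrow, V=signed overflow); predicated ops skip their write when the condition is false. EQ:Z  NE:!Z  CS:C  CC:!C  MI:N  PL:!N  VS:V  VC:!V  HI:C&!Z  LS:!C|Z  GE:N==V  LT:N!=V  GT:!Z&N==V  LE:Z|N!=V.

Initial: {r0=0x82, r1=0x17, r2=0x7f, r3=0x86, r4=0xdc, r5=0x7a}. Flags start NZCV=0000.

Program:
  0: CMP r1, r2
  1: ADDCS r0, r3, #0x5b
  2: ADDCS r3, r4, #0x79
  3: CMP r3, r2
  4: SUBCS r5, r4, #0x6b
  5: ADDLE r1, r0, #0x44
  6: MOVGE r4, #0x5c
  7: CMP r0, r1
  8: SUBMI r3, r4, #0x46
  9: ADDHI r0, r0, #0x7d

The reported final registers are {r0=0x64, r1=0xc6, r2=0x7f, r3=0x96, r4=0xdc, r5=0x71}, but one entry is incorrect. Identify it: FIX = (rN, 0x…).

FIX = (r0, 0x82)

0: ✓ CMP  NZCV=1000
1: · ADDCS
2: · ADDCS
3: ✓ CMP  NZCV=0011
4: ✓ SUBCS  r5←0x71
5: ✓ ADDLE  r1←0xc6
6: · MOVGE
7: ✓ CMP  NZCV=1000
8: ✓ SUBMI  r3←0x96
9: · ADDHI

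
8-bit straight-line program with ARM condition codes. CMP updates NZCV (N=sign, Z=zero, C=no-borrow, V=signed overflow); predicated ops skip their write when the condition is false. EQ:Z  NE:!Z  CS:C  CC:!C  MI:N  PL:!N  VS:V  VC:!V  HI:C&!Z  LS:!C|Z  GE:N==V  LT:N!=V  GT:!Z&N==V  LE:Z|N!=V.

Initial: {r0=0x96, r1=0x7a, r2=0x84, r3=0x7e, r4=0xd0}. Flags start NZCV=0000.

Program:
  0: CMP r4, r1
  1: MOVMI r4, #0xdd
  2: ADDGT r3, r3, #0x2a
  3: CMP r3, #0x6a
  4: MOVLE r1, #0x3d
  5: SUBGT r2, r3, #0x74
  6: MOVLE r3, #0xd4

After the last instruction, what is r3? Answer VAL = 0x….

VAL = 0x7e

[0] flags=0011 → (cmp)
[1] flags=0011 MI?F → skip
[2] flags=0011 GT?F → skip
[3] flags=0010 → (cmp)
[4] flags=0010 LE?F → skip
[5] flags=0010 GT?T → r2=0x0a
[6] flags=0010 LE?F → skip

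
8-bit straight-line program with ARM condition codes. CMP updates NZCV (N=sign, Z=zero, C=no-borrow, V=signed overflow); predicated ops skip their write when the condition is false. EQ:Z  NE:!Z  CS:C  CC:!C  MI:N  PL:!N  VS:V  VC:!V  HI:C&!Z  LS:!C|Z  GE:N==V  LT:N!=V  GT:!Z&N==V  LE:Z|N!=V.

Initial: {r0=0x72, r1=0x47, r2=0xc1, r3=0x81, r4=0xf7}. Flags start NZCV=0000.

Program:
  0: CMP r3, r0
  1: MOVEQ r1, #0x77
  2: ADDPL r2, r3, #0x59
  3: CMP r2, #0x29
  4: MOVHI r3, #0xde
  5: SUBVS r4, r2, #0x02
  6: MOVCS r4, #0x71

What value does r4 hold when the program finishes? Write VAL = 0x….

VAL = 0x71

[0] flags=0011 → (cmp)
[1] flags=0011 EQ?F → skip
[2] flags=0011 PL?T → r2=0xda
[3] flags=1010 → (cmp)
[4] flags=1010 HI?T → r3=0xde
[5] flags=1010 VS?F → skip
[6] flags=1010 CS?T → r4=0x71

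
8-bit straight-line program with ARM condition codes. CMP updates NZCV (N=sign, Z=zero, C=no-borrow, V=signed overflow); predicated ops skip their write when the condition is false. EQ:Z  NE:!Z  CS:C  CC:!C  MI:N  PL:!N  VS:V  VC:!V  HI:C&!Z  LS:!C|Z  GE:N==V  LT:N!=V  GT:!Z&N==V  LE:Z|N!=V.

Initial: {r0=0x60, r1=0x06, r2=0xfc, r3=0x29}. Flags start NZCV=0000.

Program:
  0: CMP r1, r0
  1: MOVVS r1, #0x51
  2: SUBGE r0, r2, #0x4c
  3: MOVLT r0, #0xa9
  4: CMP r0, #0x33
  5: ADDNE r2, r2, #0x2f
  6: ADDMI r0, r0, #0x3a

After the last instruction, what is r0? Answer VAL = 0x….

VAL = 0xa9

0: ✓ CMP  NZCV=1000
1: · MOVVS
2: · SUBGE
3: ✓ MOVLT  r0←0xa9
4: ✓ CMP  NZCV=0011
5: ✓ ADDNE  r2←0x2b
6: · ADDMI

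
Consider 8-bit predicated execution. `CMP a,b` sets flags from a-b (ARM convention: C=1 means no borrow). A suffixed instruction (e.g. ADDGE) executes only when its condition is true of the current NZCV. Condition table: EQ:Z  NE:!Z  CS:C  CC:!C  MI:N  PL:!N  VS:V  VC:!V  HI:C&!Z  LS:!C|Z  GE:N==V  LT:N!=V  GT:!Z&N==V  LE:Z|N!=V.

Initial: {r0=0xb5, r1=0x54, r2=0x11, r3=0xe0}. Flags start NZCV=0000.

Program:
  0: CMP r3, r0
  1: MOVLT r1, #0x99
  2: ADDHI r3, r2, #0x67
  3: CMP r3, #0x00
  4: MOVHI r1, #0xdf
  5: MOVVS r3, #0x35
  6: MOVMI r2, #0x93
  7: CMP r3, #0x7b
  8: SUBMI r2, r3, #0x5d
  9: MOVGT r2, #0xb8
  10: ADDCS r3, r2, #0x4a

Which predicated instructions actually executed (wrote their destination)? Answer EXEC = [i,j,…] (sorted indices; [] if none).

0: ✓ CMP  NZCV=0010
1: · MOVLT
2: ✓ ADDHI  r3←0x78
3: ✓ CMP  NZCV=0010
4: ✓ MOVHI  r1←0xdf
5: · MOVVS
6: · MOVMI
7: ✓ CMP  NZCV=1000
8: ✓ SUBMI  r2←0x1b
9: · MOVGT
10: · ADDCS

EXEC = [2,4,8]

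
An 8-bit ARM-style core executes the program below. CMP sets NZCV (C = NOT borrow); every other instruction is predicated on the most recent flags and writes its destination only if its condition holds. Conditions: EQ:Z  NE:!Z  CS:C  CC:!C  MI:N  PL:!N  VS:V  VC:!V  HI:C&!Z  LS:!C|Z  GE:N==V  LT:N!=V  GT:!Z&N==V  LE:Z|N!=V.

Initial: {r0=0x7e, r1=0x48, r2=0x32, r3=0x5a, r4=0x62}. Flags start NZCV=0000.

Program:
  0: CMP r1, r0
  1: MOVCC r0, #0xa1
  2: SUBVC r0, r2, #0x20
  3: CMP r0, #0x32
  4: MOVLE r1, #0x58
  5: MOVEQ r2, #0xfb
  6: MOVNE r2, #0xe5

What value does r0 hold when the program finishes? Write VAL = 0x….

VAL = 0x12

[0] flags=1000 → (cmp)
[1] flags=1000 CC?T → r0=0xa1
[2] flags=1000 VC?T → r0=0x12
[3] flags=1000 → (cmp)
[4] flags=1000 LE?T → r1=0x58
[5] flags=1000 EQ?F → skip
[6] flags=1000 NE?T → r2=0xe5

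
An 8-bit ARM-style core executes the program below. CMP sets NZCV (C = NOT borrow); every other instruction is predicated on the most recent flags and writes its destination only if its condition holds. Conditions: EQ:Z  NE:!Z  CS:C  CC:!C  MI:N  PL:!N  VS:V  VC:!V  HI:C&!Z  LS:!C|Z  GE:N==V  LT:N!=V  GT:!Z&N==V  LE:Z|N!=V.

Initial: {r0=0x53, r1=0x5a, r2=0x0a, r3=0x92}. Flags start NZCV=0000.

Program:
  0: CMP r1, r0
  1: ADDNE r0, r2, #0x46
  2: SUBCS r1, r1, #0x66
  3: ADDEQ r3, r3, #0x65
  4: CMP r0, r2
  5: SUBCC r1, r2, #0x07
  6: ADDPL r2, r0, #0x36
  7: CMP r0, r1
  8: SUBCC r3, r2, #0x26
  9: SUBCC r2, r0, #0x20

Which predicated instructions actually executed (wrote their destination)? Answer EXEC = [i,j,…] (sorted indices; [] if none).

EXEC = [1,2,6,8,9]

0: ✓ CMP  NZCV=0010
1: ✓ ADDNE  r0←0x50
2: ✓ SUBCS  r1←0xf4
3: · ADDEQ
4: ✓ CMP  NZCV=0010
5: · SUBCC
6: ✓ ADDPL  r2←0x86
7: ✓ CMP  NZCV=0000
8: ✓ SUBCC  r3←0x60
9: ✓ SUBCC  r2←0x30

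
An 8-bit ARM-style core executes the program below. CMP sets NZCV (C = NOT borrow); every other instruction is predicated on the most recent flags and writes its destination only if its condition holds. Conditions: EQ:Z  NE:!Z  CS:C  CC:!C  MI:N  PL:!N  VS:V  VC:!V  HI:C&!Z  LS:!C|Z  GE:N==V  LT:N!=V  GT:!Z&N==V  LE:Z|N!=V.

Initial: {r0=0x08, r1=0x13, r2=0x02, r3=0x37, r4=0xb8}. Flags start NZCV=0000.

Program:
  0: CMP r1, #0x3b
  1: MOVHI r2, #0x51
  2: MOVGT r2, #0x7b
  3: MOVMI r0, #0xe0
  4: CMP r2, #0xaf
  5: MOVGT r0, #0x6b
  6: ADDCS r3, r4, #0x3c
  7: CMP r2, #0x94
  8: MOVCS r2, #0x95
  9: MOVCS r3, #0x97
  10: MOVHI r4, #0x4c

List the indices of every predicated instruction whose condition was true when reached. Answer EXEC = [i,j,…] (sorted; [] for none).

0: ✓ CMP  NZCV=1000
1: · MOVHI
2: · MOVGT
3: ✓ MOVMI  r0←0xe0
4: ✓ CMP  NZCV=0000
5: ✓ MOVGT  r0←0x6b
6: · ADDCS
7: ✓ CMP  NZCV=0000
8: · MOVCS
9: · MOVCS
10: · MOVHI

EXEC = [3,5]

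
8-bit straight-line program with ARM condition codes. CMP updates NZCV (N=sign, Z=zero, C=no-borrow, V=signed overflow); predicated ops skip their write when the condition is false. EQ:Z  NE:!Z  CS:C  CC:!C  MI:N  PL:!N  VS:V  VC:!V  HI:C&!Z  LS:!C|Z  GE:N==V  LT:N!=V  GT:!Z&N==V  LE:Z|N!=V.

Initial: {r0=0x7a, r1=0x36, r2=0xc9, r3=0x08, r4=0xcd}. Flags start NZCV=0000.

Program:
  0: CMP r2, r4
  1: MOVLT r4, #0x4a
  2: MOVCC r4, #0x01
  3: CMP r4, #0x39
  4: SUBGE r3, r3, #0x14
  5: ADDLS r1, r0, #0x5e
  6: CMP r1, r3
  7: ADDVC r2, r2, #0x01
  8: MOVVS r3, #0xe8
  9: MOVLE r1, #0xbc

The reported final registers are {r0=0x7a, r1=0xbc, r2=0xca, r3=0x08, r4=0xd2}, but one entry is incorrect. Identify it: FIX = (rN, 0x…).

0: ✓ CMP  NZCV=1000
1: ✓ MOVLT  r4←0x4a
2: ✓ MOVCC  r4←0x01
3: ✓ CMP  NZCV=1000
4: · SUBGE
5: ✓ ADDLS  r1←0xd8
6: ✓ CMP  NZCV=1010
7: ✓ ADDVC  r2←0xca
8: · MOVVS
9: ✓ MOVLE  r1←0xbc

FIX = (r4, 0x01)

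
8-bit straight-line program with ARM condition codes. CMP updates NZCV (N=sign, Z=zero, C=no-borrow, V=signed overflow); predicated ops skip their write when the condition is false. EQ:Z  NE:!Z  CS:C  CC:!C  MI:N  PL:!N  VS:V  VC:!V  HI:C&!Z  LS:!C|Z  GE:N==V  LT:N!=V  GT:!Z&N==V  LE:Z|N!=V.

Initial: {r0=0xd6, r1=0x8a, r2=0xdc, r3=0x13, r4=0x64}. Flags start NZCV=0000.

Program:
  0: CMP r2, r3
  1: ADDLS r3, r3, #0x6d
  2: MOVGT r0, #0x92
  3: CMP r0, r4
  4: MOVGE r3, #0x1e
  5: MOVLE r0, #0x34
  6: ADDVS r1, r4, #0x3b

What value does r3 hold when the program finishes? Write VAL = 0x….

VAL = 0x13

[0] flags=1010 → (cmp)
[1] flags=1010 LS?F → skip
[2] flags=1010 GT?F → skip
[3] flags=0011 → (cmp)
[4] flags=0011 GE?F → skip
[5] flags=0011 LE?T → r0=0x34
[6] flags=0011 VS?T → r1=0x9f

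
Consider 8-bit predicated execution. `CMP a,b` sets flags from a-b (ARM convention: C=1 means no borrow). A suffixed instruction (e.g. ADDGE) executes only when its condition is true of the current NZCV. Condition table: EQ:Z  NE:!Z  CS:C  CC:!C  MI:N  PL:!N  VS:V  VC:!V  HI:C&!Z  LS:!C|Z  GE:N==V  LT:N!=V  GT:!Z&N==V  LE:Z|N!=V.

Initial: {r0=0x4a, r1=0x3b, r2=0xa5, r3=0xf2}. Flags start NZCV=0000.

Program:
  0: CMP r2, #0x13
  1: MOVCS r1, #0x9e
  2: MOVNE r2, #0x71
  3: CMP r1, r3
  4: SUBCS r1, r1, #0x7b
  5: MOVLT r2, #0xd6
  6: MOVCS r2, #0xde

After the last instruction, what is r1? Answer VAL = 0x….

0: ✓ CMP  NZCV=1010
1: ✓ MOVCS  r1←0x9e
2: ✓ MOVNE  r2←0x71
3: ✓ CMP  NZCV=1000
4: · SUBCS
5: ✓ MOVLT  r2←0xd6
6: · MOVCS

VAL = 0x9e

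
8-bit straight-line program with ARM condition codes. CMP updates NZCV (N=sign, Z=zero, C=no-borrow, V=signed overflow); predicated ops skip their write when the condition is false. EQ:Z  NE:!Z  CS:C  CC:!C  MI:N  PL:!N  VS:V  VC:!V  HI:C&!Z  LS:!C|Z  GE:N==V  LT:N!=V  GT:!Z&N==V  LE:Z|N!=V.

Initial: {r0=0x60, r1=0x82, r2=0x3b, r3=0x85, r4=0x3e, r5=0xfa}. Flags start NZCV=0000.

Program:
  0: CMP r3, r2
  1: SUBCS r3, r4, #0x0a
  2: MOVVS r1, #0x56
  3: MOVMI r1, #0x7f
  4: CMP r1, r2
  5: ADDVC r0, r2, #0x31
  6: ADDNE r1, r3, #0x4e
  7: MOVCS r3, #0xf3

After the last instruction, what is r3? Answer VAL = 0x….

[0] flags=0011 → (cmp)
[1] flags=0011 CS?T → r3=0x34
[2] flags=0011 VS?T → r1=0x56
[3] flags=0011 MI?F → skip
[4] flags=0010 → (cmp)
[5] flags=0010 VC?T → r0=0x6c
[6] flags=0010 NE?T → r1=0x82
[7] flags=0010 CS?T → r3=0xf3

VAL = 0xf3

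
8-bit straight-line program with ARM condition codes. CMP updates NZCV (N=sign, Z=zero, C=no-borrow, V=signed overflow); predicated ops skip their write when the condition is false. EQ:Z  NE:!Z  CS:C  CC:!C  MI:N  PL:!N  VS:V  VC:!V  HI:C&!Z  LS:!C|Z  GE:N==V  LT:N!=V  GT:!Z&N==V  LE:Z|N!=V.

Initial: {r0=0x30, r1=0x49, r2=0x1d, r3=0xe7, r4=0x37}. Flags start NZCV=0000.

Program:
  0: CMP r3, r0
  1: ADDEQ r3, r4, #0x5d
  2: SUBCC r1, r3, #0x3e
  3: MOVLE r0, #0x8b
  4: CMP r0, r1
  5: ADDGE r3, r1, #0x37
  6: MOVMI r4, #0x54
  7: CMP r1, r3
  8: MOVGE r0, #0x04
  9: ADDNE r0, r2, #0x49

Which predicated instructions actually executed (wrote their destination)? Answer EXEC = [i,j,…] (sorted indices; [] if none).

0: ✓ CMP  NZCV=1010
1: · ADDEQ
2: · SUBCC
3: ✓ MOVLE  r0←0x8b
4: ✓ CMP  NZCV=0011
5: · ADDGE
6: · MOVMI
7: ✓ CMP  NZCV=0000
8: ✓ MOVGE  r0←0x04
9: ✓ ADDNE  r0←0x66

EXEC = [3,8,9]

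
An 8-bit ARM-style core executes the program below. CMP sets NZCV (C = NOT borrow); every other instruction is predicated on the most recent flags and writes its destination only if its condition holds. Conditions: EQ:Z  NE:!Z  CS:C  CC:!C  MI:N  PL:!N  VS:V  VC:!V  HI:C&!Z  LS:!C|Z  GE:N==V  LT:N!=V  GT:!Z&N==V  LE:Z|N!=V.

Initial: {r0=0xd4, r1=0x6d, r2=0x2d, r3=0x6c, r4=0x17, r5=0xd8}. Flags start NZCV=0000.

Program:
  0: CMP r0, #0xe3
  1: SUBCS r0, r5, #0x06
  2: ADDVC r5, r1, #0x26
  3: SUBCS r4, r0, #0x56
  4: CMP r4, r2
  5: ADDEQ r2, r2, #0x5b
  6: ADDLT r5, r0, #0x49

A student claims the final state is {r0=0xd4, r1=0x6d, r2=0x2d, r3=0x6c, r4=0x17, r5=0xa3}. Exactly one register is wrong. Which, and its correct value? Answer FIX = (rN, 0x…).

[0] flags=1000 → (cmp)
[1] flags=1000 CS?F → skip
[2] flags=1000 VC?T → r5=0x93
[3] flags=1000 CS?F → skip
[4] flags=1000 → (cmp)
[5] flags=1000 EQ?F → skip
[6] flags=1000 LT?T → r5=0x1d

FIX = (r5, 0x1d)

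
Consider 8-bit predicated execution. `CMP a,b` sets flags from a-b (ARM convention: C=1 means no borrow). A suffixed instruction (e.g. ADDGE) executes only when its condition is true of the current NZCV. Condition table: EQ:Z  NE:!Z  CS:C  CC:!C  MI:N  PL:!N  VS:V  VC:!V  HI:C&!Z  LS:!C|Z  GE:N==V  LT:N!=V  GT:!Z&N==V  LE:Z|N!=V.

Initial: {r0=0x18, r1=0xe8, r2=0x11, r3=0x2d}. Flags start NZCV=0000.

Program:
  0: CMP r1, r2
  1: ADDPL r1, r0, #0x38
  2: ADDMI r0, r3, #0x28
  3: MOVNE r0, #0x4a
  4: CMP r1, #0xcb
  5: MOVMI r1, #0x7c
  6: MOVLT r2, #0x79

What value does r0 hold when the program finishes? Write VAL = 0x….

0: ✓ CMP  NZCV=1010
1: · ADDPL
2: ✓ ADDMI  r0←0x55
3: ✓ MOVNE  r0←0x4a
4: ✓ CMP  NZCV=0010
5: · MOVMI
6: · MOVLT

VAL = 0x4a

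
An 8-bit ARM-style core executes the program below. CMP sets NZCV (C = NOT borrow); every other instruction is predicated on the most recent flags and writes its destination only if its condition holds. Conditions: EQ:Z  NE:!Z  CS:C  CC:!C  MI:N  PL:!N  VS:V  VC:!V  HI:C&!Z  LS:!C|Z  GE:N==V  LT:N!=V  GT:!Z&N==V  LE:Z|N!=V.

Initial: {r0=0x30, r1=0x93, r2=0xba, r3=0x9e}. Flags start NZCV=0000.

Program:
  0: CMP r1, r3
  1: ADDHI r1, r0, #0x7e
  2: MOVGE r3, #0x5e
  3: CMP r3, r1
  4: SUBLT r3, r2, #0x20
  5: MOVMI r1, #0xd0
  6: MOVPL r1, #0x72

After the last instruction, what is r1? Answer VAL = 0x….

VAL = 0x72

[0] flags=1000 → (cmp)
[1] flags=1000 HI?F → skip
[2] flags=1000 GE?F → skip
[3] flags=0010 → (cmp)
[4] flags=0010 LT?F → skip
[5] flags=0010 MI?F → skip
[6] flags=0010 PL?T → r1=0x72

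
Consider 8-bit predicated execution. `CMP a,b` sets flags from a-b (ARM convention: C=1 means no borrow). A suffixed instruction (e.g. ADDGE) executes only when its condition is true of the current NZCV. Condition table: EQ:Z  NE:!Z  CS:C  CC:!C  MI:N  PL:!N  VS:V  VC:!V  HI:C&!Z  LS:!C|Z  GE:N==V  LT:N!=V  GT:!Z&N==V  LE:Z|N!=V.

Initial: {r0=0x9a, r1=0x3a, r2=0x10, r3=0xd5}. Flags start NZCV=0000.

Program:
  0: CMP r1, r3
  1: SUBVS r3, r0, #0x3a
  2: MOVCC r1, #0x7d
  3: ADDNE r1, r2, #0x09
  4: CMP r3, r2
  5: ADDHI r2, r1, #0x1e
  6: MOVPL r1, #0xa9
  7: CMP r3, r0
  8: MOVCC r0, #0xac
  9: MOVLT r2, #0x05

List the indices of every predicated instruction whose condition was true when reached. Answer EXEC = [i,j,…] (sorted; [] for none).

EXEC = [2,3,5]

[0] flags=0000 → (cmp)
[1] flags=0000 VS?F → skip
[2] flags=0000 CC?T → r1=0x7d
[3] flags=0000 NE?T → r1=0x19
[4] flags=1010 → (cmp)
[5] flags=1010 HI?T → r2=0x37
[6] flags=1010 PL?F → skip
[7] flags=0010 → (cmp)
[8] flags=0010 CC?F → skip
[9] flags=0010 LT?F → skip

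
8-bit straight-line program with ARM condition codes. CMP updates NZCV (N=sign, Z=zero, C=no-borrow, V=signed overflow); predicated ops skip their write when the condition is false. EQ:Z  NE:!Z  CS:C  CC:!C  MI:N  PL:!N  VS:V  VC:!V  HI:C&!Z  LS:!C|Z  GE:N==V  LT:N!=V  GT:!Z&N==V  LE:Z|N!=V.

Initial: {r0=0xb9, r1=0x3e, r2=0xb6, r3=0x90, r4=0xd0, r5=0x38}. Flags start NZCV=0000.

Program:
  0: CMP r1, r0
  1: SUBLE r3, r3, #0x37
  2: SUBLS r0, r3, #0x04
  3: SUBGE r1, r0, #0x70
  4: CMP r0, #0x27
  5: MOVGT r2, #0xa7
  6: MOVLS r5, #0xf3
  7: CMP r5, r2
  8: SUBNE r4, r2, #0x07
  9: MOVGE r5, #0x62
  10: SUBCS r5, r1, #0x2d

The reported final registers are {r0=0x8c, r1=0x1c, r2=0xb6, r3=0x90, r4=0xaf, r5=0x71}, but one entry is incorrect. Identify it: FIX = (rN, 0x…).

FIX = (r5, 0x62)

0: ✓ CMP  NZCV=1001
1: · SUBLE
2: ✓ SUBLS  r0←0x8c
3: ✓ SUBGE  r1←0x1c
4: ✓ CMP  NZCV=0011
5: · MOVGT
6: · MOVLS
7: ✓ CMP  NZCV=1001
8: ✓ SUBNE  r4←0xaf
9: ✓ MOVGE  r5←0x62
10: · SUBCS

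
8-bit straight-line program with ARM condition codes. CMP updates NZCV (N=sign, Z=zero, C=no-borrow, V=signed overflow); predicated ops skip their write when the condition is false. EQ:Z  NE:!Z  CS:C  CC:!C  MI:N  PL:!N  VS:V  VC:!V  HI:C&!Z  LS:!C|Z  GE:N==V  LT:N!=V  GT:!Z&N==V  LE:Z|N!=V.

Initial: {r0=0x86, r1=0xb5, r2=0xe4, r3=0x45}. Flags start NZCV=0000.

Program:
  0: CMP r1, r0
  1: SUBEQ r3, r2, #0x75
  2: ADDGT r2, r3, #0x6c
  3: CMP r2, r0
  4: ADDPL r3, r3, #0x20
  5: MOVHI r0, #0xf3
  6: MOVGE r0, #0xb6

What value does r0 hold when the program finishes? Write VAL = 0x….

0: ✓ CMP  NZCV=0010
1: · SUBEQ
2: ✓ ADDGT  r2←0xb1
3: ✓ CMP  NZCV=0010
4: ✓ ADDPL  r3←0x65
5: ✓ MOVHI  r0←0xf3
6: ✓ MOVGE  r0←0xb6

VAL = 0xb6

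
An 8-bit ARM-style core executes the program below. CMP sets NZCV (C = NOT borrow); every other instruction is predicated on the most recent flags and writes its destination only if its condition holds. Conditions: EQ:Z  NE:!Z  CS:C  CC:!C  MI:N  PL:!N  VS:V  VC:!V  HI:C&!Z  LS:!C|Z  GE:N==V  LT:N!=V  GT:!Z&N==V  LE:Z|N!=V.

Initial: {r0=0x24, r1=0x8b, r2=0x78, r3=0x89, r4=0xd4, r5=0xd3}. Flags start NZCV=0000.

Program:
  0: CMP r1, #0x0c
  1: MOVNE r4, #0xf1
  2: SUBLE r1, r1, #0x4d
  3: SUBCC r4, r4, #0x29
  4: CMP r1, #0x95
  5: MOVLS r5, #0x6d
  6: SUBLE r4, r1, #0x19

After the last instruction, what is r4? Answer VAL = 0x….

[0] flags=0011 → (cmp)
[1] flags=0011 NE?T → r4=0xf1
[2] flags=0011 LE?T → r1=0x3e
[3] flags=0011 CC?F → skip
[4] flags=1001 → (cmp)
[5] flags=1001 LS?T → r5=0x6d
[6] flags=1001 LE?F → skip

VAL = 0xf1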